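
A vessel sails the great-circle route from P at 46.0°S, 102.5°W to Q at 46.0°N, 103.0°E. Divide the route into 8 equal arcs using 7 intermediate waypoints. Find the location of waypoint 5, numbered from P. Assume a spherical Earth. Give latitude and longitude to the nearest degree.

Convert each endpoint to a unit vector on the sphere (x = cos φ cos λ, y = cos φ sin λ, z = sin φ).
The central angle between the endpoints is δ = arccos(p₁·p₂) ≈ 2.834 rad (162.4°).
Interpolate at f = 5/8 with slerp weights a = sin((1−f)δ)/sin δ ≈ 2.883, b = sin(fδ)/sin δ ≈ 3.234.
p = a·p₁ + b·p₂ ≈ (-0.939, 0.234, 0.252); φ = arcsin(p_z) ≈ 14.63°, λ = atan2(p_y, p_x) ≈ 166.02°.

≈ 15°N, 166°E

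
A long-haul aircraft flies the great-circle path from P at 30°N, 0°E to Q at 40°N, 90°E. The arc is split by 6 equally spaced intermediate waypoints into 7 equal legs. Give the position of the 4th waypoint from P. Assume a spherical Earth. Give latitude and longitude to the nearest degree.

Convert each endpoint to a unit vector on the sphere (x = cos φ cos λ, y = cos φ sin λ, z = sin φ).
The central angle between the endpoints is δ = arccos(p₁·p₂) ≈ 1.244 rad (71.3°).
Interpolate at f = 4/7 with slerp weights a = sin((1−f)δ)/sin δ ≈ 0.537, b = sin(fδ)/sin δ ≈ 0.689.
p = a·p₁ + b·p₂ ≈ (0.465, 0.528, 0.711); φ = arcsin(p_z) ≈ 45.32°, λ = atan2(p_y, p_x) ≈ 48.63°.

≈ 45°N, 49°E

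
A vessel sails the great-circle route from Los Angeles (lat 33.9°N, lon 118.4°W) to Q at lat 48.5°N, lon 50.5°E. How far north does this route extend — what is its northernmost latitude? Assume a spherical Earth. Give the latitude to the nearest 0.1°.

≈ 83.9°N

The great circle lies in the plane with unit normal n̂ = (p₁ × p₂)/|p₁ × p₂|.
Here n̂_z ≈ +0.107; the vertex latitude is φ_max = arccos|n̂_z| ≈ 83.9°.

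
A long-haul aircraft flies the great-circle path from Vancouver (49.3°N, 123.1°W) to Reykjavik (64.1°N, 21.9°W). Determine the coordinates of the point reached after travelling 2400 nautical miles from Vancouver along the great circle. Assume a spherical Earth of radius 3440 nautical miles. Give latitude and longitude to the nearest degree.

≈ 69°N, 48°W

Write both endpoints as unit vectors p₁, p₂ with components (cos φ cos λ, cos φ sin λ, sin φ).
The central angle between the endpoints is δ = arccos(p₁·p₂) ≈ 0.894 rad (51.2°). The total great-circle distance is δ·R ≈ 0.894 × 3440 ≈ 3074 nmi, so the target fraction is f = 2400/3074 ≈ 0.781.
Interpolate at f ≈ 0.781 with slerp weights a = sin((1−f)δ)/sin δ ≈ 0.250, b = sin(fδ)/sin δ ≈ 0.824.
p = a·p₁ + b·p₂ ≈ (0.245, -0.271, 0.931); φ = arcsin(p_z) ≈ 68.58°, λ = atan2(p_y, p_x) ≈ -47.84°.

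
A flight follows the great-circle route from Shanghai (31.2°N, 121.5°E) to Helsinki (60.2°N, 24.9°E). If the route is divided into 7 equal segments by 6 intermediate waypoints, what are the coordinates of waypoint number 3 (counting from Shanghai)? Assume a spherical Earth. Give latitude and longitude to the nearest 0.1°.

Convert each endpoint to a unit vector on the sphere (x = cos φ cos λ, y = cos φ sin λ, z = sin φ).
The central angle between the endpoints is δ = arccos(p₁·p₂) ≈ 1.159 rad (66.4°).
Interpolate at f = 3/7 with slerp weights a = sin((1−f)δ)/sin δ ≈ 0.671, b = sin(fδ)/sin δ ≈ 0.520.
p = a·p₁ + b·p₂ ≈ (-0.065, 0.598, 0.799); φ = arcsin(p_z) ≈ 53.01°, λ = atan2(p_y, p_x) ≈ 96.25°.

≈ 53.0°N, 96.2°E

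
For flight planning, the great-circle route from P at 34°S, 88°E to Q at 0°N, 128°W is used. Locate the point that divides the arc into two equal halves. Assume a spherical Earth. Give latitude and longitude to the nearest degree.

Convert each endpoint to a unit vector on the sphere (x = cos φ cos λ, y = cos φ sin λ, z = sin φ).
The central angle between the endpoints is δ = arccos(p₁·p₂) ≈ 2.306 rad (132.1°).
Interpolate at f = 1/2 with slerp weights a = sin((1−f)δ)/sin δ ≈ 1.232, b = sin(fδ)/sin δ ≈ 1.232.
p = a·p₁ + b·p₂ ≈ (-0.723, 0.050, -0.689); φ = arcsin(p_z) ≈ -43.56°, λ = atan2(p_y, p_x) ≈ 176.05°.

≈ 44°S, 176°E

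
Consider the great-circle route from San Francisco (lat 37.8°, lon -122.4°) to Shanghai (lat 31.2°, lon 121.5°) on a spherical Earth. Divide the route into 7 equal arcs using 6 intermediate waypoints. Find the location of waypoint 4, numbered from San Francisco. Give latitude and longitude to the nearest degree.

Convert each endpoint to a unit vector on the sphere (x = cos φ cos λ, y = cos φ sin λ, z = sin φ).
The central angle between the endpoints is δ = arccos(p₁·p₂) ≈ 1.551 rad (88.8°).
Interpolate at f = 4/7 with slerp weights a = sin((1−f)δ)/sin δ ≈ 0.617, b = sin(fδ)/sin δ ≈ 0.775.
p = a·p₁ + b·p₂ ≈ (-0.607, 0.154, 0.779); φ = arcsin(p_z) ≈ 51.21°, λ = atan2(p_y, p_x) ≈ 165.82°.

≈ lat 51°, lon 166°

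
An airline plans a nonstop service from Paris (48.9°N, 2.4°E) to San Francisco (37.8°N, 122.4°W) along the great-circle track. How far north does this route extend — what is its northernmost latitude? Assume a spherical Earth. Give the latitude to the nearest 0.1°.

≈ 64.4°N

The great circle lies in the plane with unit normal n̂ = (p₁ × p₂)/|p₁ × p₂|.
Here n̂_z ≈ -0.432; the vertex latitude is φ_max = arccos|n̂_z| ≈ 64.4°.
Check via Clairaut: cos φ_max = |cos φ₁| · sin C = cos(48.9°)·sin(41.1°) ≈ 0.432, again giving ≈ 64.4°.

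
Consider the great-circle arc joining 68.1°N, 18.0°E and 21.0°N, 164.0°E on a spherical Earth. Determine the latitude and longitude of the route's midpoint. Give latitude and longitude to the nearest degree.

Write both endpoints as unit vectors p₁, p₂ with components (cos φ cos λ, cos φ sin λ, sin φ).
The central angle between the endpoints is δ = arccos(p₁·p₂) ≈ 1.527 rad (87.5°).
Interpolate at f = 1/2 with slerp weights a = sin((1−f)δ)/sin δ ≈ 0.692, b = sin(fδ)/sin δ ≈ 0.692.
p = a·p₁ + b·p₂ ≈ (-0.376, 0.258, 0.890); φ = arcsin(p_z) ≈ 62.90°, λ = atan2(p_y, p_x) ≈ 145.53°.

≈ 63°N, 146°E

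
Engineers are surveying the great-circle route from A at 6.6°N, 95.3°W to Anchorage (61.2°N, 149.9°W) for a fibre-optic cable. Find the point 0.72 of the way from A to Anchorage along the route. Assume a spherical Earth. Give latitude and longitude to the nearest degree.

Write both endpoints as unit vectors p₁, p₂ with components (cos φ cos λ, cos φ sin λ, sin φ).
The central angle between the endpoints is δ = arccos(p₁·p₂) ≈ 1.183 rad (67.8°).
Interpolate at f = 0.72 with slerp weights a = sin((1−f)δ)/sin δ ≈ 0.351, b = sin(fδ)/sin δ ≈ 0.813.
p = a·p₁ + b·p₂ ≈ (-0.371, -0.544, 0.753); φ = arcsin(p_z) ≈ 48.82°, λ = atan2(p_y, p_x) ≈ -124.30°.

≈ 49°N, 124°W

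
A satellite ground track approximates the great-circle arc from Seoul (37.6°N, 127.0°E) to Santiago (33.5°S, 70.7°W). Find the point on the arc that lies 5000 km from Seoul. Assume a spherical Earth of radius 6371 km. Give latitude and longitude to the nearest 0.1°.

Convert each endpoint to a unit vector on the sphere (x = cos φ cos λ, y = cos φ sin λ, z = sin φ).
The central angle between the endpoints is δ = arccos(p₁·p₂) ≈ 2.881 rad (165.1°). The total great-circle distance is δ·R ≈ 2.881 × 6371 ≈ 18353 km, so the target fraction is f = 5000/18353 ≈ 0.272.
Interpolate at f ≈ 0.272 with slerp weights a = sin((1−f)δ)/sin δ ≈ 3.355, b = sin(fδ)/sin δ ≈ 2.740.
p = a·p₁ + b·p₂ ≈ (-0.844, -0.034, 0.535); φ = arcsin(p_z) ≈ 32.32°, λ = atan2(p_y, p_x) ≈ -177.72°.

≈ (32.3°N, 177.7°W)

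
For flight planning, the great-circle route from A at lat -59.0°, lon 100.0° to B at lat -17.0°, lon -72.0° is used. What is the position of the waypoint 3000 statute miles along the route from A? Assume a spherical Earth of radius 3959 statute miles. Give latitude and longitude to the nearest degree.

≈ lat -77°, lon -56°

The haversine formula gives a central angle δ ≈ 1.810 rad (103.7°) between the endpoints. The total great-circle distance is δ·R ≈ 1.810 × 3959 ≈ 7167 mi, so the target fraction is f = 3000/7167 ≈ 0.419.
Interpolate at f ≈ 0.419 with slerp weights a = sin((1−f)δ)/sin δ ≈ 0.894, b = sin(fδ)/sin δ ≈ 0.707.
p = a·p₁ + b·p₂ ≈ (0.129, -0.190, -0.973); φ = arcsin(p_z) ≈ -76.72°, λ = atan2(p_y, p_x) ≈ -55.80°.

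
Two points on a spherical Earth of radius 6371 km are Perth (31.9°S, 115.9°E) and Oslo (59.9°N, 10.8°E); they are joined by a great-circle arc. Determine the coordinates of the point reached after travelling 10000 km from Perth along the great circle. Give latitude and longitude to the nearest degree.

≈ (43°N, 62°E)

Convert each endpoint to a unit vector on the sphere (x = cos φ cos λ, y = cos φ sin λ, z = sin φ).
The central angle between the endpoints is δ = arccos(p₁·p₂) ≈ 2.175 rad (124.6°). The total great-circle distance is δ·R ≈ 2.175 × 6371 ≈ 13857 km, so the target fraction is f = 10000/13857 ≈ 0.722.
Interpolate at f ≈ 0.722 with slerp weights a = sin((1−f)δ)/sin δ ≈ 0.691, b = sin(fδ)/sin δ ≈ 1.215.
p = a·p₁ + b·p₂ ≈ (0.342, 0.642, 0.686); φ = arcsin(p_z) ≈ 43.30°, λ = atan2(p_y, p_x) ≈ 61.95°.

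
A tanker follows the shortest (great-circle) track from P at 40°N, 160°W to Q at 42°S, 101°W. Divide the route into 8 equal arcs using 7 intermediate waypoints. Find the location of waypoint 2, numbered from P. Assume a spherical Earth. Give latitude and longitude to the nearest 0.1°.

≈ 20.0°N, 143.5°W

The haversine formula gives a central angle δ ≈ 1.708 rad (97.9°) between the endpoints.
Interpolate at f = 2/8 with slerp weights a = sin((1−f)δ)/sin δ ≈ 0.967, b = sin(fδ)/sin δ ≈ 0.418.
p = a·p₁ + b·p₂ ≈ (-0.756, -0.558, 0.342); φ = arcsin(p_z) ≈ 20.00°, λ = atan2(p_y, p_x) ≈ -143.53°.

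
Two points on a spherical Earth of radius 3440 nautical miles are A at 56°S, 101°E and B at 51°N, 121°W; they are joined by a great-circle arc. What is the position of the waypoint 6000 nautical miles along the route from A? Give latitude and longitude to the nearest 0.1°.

≈ 11.8°N, 168.6°W

Convert each endpoint to a unit vector on the sphere (x = cos φ cos λ, y = cos φ sin λ, z = sin φ).
The central angle between the endpoints is δ = arccos(p₁·p₂) ≈ 2.704 rad (154.9°). The total great-circle distance is δ·R ≈ 2.704 × 3440 ≈ 9302 nmi, so the target fraction is f = 6000/9302 ≈ 0.645.
Interpolate at f ≈ 0.645 with slerp weights a = sin((1−f)δ)/sin δ ≈ 1.933, b = sin(fδ)/sin δ ≈ 2.325.
p = a·p₁ + b·p₂ ≈ (-0.960, -0.193, 0.204); φ = arcsin(p_z) ≈ 11.77°, λ = atan2(p_y, p_x) ≈ -168.64°.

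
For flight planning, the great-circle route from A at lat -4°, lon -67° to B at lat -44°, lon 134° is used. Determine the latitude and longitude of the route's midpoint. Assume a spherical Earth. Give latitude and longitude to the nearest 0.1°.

≈ lat -61.5°, lon -105.3°

Write both endpoints as unit vectors p₁, p₂ with components (cos φ cos λ, cos φ sin λ, sin φ).
The central angle between the endpoints is δ = arccos(p₁·p₂) ≈ 2.241 rad (128.4°).
Interpolate at f = 1/2 with slerp weights a = sin((1−f)δ)/sin δ ≈ 1.149, b = sin(fδ)/sin δ ≈ 1.149.
p = a·p₁ + b·p₂ ≈ (-0.126, -0.461, -0.879); φ = arcsin(p_z) ≈ -61.47°, λ = atan2(p_y, p_x) ≈ -105.34°.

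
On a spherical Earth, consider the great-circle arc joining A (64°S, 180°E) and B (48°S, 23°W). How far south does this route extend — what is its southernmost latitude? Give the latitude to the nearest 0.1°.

The great circle lies in the plane with unit normal n̂ = (p₁ × p₂)/|p₁ × p₂|.
Here n̂_z ≈ +0.125; the vertex latitude is φ_max = arccos|n̂_z| ≈ 82.8°.
Check via Clairaut: cos φ_max = |cos φ₁| · sin C = cos(64.0°)·sin(163.4°) ≈ 0.125, again giving ≈ 82.8°.

≈ 82.8°S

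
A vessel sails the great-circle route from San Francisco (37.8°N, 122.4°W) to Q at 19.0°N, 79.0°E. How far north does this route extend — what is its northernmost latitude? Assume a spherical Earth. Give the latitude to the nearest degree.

The great circle lies in the plane with unit normal n̂ = (p₁ × p₂)/|p₁ × p₂|.
Here n̂_z ≈ -0.314; the vertex latitude is φ_max = arccos|n̂_z| ≈ 71.7°.
Check via Clairaut: cos φ_max = |cos φ₁| · sin C = cos(37.8°)·sin(23.4°) ≈ 0.314, again giving ≈ 71.7°.

≈ 72°N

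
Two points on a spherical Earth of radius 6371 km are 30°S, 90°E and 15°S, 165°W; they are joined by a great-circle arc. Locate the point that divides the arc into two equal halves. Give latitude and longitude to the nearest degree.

Convert each endpoint to a unit vector on the sphere (x = cos φ cos λ, y = cos φ sin λ, z = sin φ).
The central angle between the endpoints is δ = arccos(p₁·p₂) ≈ 1.658 rad (95.0°).
Interpolate at f = 1/2 with slerp weights a = sin((1−f)δ)/sin δ ≈ 0.740, b = sin(fδ)/sin δ ≈ 0.740.
p = a·p₁ + b·p₂ ≈ (-0.690, 0.456, -0.562); φ = arcsin(p_z) ≈ -34.17°, λ = atan2(p_y, p_x) ≈ 146.57°.

≈ 34°S, 147°E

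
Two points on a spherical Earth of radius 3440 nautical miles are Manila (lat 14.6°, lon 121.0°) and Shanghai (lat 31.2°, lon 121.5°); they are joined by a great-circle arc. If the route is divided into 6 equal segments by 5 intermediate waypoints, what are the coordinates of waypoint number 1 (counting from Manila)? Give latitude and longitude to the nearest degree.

≈ lat 17°, lon 121°

Convert each endpoint to a unit vector on the sphere (x = cos φ cos λ, y = cos φ sin λ, z = sin φ).
The central angle between the endpoints is δ = arccos(p₁·p₂) ≈ 0.290 rad (16.6°).
Interpolate at f = 1/6 with slerp weights a = sin((1−f)δ)/sin δ ≈ 0.837, b = sin(fδ)/sin δ ≈ 0.169.
p = a·p₁ + b·p₂ ≈ (-0.493, 0.817, 0.298); φ = arcsin(p_z) ≈ 17.37°, λ = atan2(p_y, p_x) ≈ 121.08°.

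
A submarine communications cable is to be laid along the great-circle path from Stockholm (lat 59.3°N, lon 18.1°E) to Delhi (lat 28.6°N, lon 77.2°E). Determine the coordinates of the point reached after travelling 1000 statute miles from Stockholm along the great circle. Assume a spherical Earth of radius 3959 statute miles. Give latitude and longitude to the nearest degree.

Write both endpoints as unit vectors p₁, p₂ with components (cos φ cos λ, cos φ sin λ, sin φ).
The central angle between the endpoints is δ = arccos(p₁·p₂) ≈ 0.874 rad (50.1°). The total great-circle distance is δ·R ≈ 0.874 × 3959 ≈ 3460 mi, so the target fraction is f = 1000/3460 ≈ 0.289.
Interpolate at f ≈ 0.289 with slerp weights a = sin((1−f)δ)/sin δ ≈ 0.759, b = sin(fδ)/sin δ ≈ 0.326.
p = a·p₁ + b·p₂ ≈ (0.432, 0.399, 0.809); φ = arcsin(p_z) ≈ 53.97°, λ = atan2(p_y, p_x) ≈ 42.77°.

≈ lat 54°N, lon 43°E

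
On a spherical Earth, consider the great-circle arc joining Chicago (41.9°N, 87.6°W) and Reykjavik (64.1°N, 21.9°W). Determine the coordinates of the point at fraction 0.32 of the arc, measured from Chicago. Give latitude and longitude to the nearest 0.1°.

≈ (52.3°N, 74.5°W)

Convert each endpoint to a unit vector on the sphere (x = cos φ cos λ, y = cos φ sin λ, z = sin φ).
The central angle between the endpoints is δ = arccos(p₁·p₂) ≈ 0.746 rad (42.7°).
Interpolate at f = 0.32 with slerp weights a = sin((1−f)δ)/sin δ ≈ 0.716, b = sin(fδ)/sin δ ≈ 0.348.
p = a·p₁ + b·p₂ ≈ (0.164, -0.589, 0.791); φ = arcsin(p_z) ≈ 52.32°, λ = atan2(p_y, p_x) ≈ -74.49°.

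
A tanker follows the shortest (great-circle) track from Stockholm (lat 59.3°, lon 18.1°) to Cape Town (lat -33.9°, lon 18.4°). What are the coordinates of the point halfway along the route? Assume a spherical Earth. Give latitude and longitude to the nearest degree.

≈ lat 13°, lon 18°

Write both endpoints as unit vectors p₁, p₂ with components (cos φ cos λ, cos φ sin λ, sin φ).
The central angle between the endpoints is δ = arccos(p₁·p₂) ≈ 1.627 rad (93.2°).
Interpolate at f = 1/2 with slerp weights a = sin((1−f)δ)/sin δ ≈ 0.728, b = sin(fδ)/sin δ ≈ 0.728.
p = a·p₁ + b·p₂ ≈ (0.926, 0.306, 0.220); φ = arcsin(p_z) ≈ 12.70°, λ = atan2(p_y, p_x) ≈ 18.29°.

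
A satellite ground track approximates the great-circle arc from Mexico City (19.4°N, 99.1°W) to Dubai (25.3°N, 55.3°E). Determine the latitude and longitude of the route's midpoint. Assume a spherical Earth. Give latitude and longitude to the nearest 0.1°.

≈ 61.6°N, 27.2°W

Write both endpoints as unit vectors p₁, p₂ with components (cos φ cos λ, cos φ sin λ, sin φ).
The central angle between the endpoints is δ = arccos(p₁·p₂) ≈ 2.249 rad (128.8°).
Interpolate at f = 1/2 with slerp weights a = sin((1−f)δ)/sin δ ≈ 1.158, b = sin(fδ)/sin δ ≈ 1.158.
p = a·p₁ + b·p₂ ≈ (0.423, -0.218, 0.879); φ = arcsin(p_z) ≈ 61.58°, λ = atan2(p_y, p_x) ≈ -27.23°.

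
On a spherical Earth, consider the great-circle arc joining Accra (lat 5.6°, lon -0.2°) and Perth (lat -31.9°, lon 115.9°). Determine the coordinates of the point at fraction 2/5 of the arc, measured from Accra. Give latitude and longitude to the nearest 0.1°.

≈ lat -18.6°, lon 39.5°

Write both endpoints as unit vectors p₁, p₂ with components (cos φ cos λ, cos φ sin λ, sin φ).
The central angle between the endpoints is δ = arccos(p₁·p₂) ≈ 2.008 rad (115.0°).
Interpolate at f = 2/5 with slerp weights a = sin((1−f)δ)/sin δ ≈ 1.031, b = sin(fδ)/sin δ ≈ 0.794.
p = a·p₁ + b·p₂ ≈ (0.731, 0.603, -0.319); φ = arcsin(p_z) ≈ -18.61°, λ = atan2(p_y, p_x) ≈ 39.51°.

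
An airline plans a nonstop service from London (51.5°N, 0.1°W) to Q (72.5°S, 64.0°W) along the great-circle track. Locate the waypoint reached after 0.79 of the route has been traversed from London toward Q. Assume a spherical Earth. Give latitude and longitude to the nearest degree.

Write both endpoints as unit vectors p₁, p₂ with components (cos φ cos λ, cos φ sin λ, sin φ).
The central angle between the endpoints is δ = arccos(p₁·p₂) ≈ 2.297 rad (131.6°).
Interpolate at f = 0.79 with slerp weights a = sin((1−f)δ)/sin δ ≈ 0.620, b = sin(fδ)/sin δ ≈ 1.298.
p = a·p₁ + b·p₂ ≈ (0.557, -0.351, -0.752); φ = arcsin(p_z) ≈ -48.79°, λ = atan2(p_y, p_x) ≈ -32.24°.

≈ (49°S, 32°W)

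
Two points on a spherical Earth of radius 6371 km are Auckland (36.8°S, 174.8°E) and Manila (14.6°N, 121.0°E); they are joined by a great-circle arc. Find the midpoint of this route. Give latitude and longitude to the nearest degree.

≈ (12°S, 145°E)

Convert each endpoint to a unit vector on the sphere (x = cos φ cos λ, y = cos φ sin λ, z = sin φ).
The central angle between the endpoints is δ = arccos(p₁·p₂) ≈ 1.259 rad (72.1°).
Interpolate at f = 1/2 with slerp weights a = sin((1−f)δ)/sin δ ≈ 0.619, b = sin(fδ)/sin δ ≈ 0.619.
p = a·p₁ + b·p₂ ≈ (-0.802, 0.558, -0.215); φ = arcsin(p_z) ≈ -12.39°, λ = atan2(p_y, p_x) ≈ 145.16°.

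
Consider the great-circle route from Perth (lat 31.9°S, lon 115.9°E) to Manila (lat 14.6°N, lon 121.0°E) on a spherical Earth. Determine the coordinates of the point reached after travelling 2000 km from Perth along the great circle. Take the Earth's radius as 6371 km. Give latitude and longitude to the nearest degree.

≈ lat 14°S, lon 118°E

Convert each endpoint to a unit vector on the sphere (x = cos φ cos λ, y = cos φ sin λ, z = sin φ).
The central angle between the endpoints is δ = arccos(p₁·p₂) ≈ 0.816 rad (46.8°). The total great-circle distance is δ·R ≈ 0.816 × 6371 ≈ 5199 km, so the target fraction is f = 2000/5199 ≈ 0.385.
Interpolate at f ≈ 0.385 with slerp weights a = sin((1−f)δ)/sin δ ≈ 0.661, b = sin(fδ)/sin δ ≈ 0.424.
p = a·p₁ + b·p₂ ≈ (-0.456, 0.856, -0.242); φ = arcsin(p_z) ≈ -14.02°, λ = atan2(p_y, p_x) ≈ 118.05°.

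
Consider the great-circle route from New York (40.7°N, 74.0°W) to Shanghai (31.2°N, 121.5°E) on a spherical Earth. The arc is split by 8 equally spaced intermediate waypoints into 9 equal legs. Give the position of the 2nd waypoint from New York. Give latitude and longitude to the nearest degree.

Write both endpoints as unit vectors p₁, p₂ with components (cos φ cos λ, cos φ sin λ, sin φ).
The central angle between the endpoints is δ = arccos(p₁·p₂) ≈ 1.862 rad (106.7°).
Interpolate at f = 2/9 with slerp weights a = sin((1−f)δ)/sin δ ≈ 1.036, b = sin(fδ)/sin δ ≈ 0.420.
p = a·p₁ + b·p₂ ≈ (0.029, -0.449, 0.893); φ = arcsin(p_z) ≈ 63.26°, λ = atan2(p_y, p_x) ≈ -86.31°.

≈ 63°N, 86°W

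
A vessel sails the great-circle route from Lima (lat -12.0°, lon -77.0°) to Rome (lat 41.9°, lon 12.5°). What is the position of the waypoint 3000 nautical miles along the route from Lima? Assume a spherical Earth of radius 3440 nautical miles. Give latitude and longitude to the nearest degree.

From cos δ = sin φ₁ sin φ₂ + cos φ₁ cos φ₂ cos Δλ, the central angle is δ ≈ 1.704 rad (97.6°). The total great-circle distance is δ·R ≈ 1.704 × 3440 ≈ 5861 nmi, so the target fraction is f = 3000/5861 ≈ 0.512.
Interpolate at f ≈ 0.512 with slerp weights a = sin((1−f)δ)/sin δ ≈ 0.746, b = sin(fδ)/sin δ ≈ 0.772.
p = a·p₁ + b·p₂ ≈ (0.725, -0.586, 0.361); φ = arcsin(p_z) ≈ 21.15°, λ = atan2(p_y, p_x) ≈ -38.94°.

≈ lat 21°, lon -39°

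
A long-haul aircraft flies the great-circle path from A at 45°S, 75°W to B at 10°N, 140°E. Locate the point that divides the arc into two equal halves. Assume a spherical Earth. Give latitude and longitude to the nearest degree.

Convert each endpoint to a unit vector on the sphere (x = cos φ cos λ, y = cos φ sin λ, z = sin φ).
The central angle between the endpoints is δ = arccos(p₁·p₂) ≈ 2.337 rad (133.9°).
Interpolate at f = 1/2 with slerp weights a = sin((1−f)δ)/sin δ ≈ 1.277, b = sin(fδ)/sin δ ≈ 1.277.
p = a·p₁ + b·p₂ ≈ (-0.729, -0.064, -0.681); φ = arcsin(p_z) ≈ -42.92°, λ = atan2(p_y, p_x) ≈ -175.00°.

≈ 43°S, 175°W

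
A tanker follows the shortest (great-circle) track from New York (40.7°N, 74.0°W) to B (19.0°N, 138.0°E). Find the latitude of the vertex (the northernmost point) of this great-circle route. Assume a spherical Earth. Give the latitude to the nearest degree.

≈ 66°N

The great circle lies in the plane with unit normal n̂ = (p₁ × p₂)/|p₁ × p₂|.
Here n̂_z ≈ -0.414; the vertex latitude is φ_max = arccos|n̂_z| ≈ 65.6°.
Check via Clairaut: cos φ_max = |cos φ₁| · sin C = cos(40.7°)·sin(33.1°) ≈ 0.414, again giving ≈ 65.6°.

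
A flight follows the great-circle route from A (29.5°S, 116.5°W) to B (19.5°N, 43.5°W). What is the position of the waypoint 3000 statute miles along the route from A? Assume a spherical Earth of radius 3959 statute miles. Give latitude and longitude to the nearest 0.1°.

≈ (5.9°S, 77.8°W)

Convert each endpoint to a unit vector on the sphere (x = cos φ cos λ, y = cos φ sin λ, z = sin φ).
The central angle between the endpoints is δ = arccos(p₁·p₂) ≈ 1.495 rad (85.7°). The total great-circle distance is δ·R ≈ 1.495 × 3959 ≈ 5920 mi, so the target fraction is f = 3000/5920 ≈ 0.507.
Interpolate at f ≈ 0.507 with slerp weights a = sin((1−f)δ)/sin δ ≈ 0.674, b = sin(fδ)/sin δ ≈ 0.689.
p = a·p₁ + b·p₂ ≈ (0.209, -0.972, -0.102); φ = arcsin(p_z) ≈ -5.85°, λ = atan2(p_y, p_x) ≈ -77.85°.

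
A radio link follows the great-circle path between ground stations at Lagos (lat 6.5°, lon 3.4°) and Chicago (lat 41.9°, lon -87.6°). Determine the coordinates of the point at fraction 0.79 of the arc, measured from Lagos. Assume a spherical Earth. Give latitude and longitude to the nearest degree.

≈ lat 41°, lon -63°

Convert each endpoint to a unit vector on the sphere (x = cos φ cos λ, y = cos φ sin λ, z = sin φ).
The central angle between the endpoints is δ = arccos(p₁·p₂) ≈ 1.508 rad (86.4°).
Interpolate at f = 0.79 with slerp weights a = sin((1−f)δ)/sin δ ≈ 0.312, b = sin(fδ)/sin δ ≈ 0.931.
p = a·p₁ + b·p₂ ≈ (0.338, -0.674, 0.657); φ = arcsin(p_z) ≈ 41.06°, λ = atan2(p_y, p_x) ≈ -63.32°.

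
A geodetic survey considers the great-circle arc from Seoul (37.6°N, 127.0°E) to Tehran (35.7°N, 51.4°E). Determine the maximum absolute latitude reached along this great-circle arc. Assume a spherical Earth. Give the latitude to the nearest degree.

The great circle lies in the plane with unit normal n̂ = (p₁ × p₂)/|p₁ × p₂|.
Here n̂_z ≈ -0.728; the vertex latitude is φ_max = arccos|n̂_z| ≈ 43.3°.
Check via Clairaut: cos φ_max = |cos φ₁| · sin C = cos(37.6°)·sin(66.7°) ≈ 0.728, again giving ≈ 43.3°.

≈ 43°N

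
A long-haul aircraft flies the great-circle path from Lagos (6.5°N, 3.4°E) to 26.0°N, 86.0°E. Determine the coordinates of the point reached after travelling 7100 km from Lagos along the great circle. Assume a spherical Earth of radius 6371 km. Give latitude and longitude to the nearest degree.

≈ 26°N, 67°E

The haversine formula gives a central angle δ ≈ 1.405 rad (80.5°) between the endpoints. The total great-circle distance is δ·R ≈ 1.405 × 6371 ≈ 8954 km, so the target fraction is f = 7100/8954 ≈ 0.793.
Interpolate at f ≈ 0.793 with slerp weights a = sin((1−f)δ)/sin δ ≈ 0.291, b = sin(fδ)/sin δ ≈ 0.910.
p = a·p₁ + b·p₂ ≈ (0.346, 0.833, 0.432); φ = arcsin(p_z) ≈ 25.59°, λ = atan2(p_y, p_x) ≈ 67.47°.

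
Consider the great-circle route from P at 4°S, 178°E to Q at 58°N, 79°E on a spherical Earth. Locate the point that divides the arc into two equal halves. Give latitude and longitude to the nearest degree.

≈ 36°N, 148°E

Write both endpoints as unit vectors p₁, p₂ with components (cos φ cos λ, cos φ sin λ, sin φ).
The central angle between the endpoints is δ = arccos(p₁·p₂) ≈ 1.713 rad (98.2°).
Interpolate at f = 1/2 with slerp weights a = sin((1−f)δ)/sin δ ≈ 0.763, b = sin(fδ)/sin δ ≈ 0.763.
p = a·p₁ + b·p₂ ≈ (-0.684, 0.424, 0.594); φ = arcsin(p_z) ≈ 36.45°, λ = atan2(p_y, p_x) ≈ 148.22°.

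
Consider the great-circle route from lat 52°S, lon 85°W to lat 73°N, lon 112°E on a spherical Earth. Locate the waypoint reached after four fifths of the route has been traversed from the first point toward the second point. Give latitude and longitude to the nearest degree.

≈ lat 72°N, lon 121°W

Write both endpoints as unit vectors p₁, p₂ with components (cos φ cos λ, cos φ sin λ, sin φ).
The central angle between the endpoints is δ = arccos(p₁·p₂) ≈ 2.754 rad (157.8°).
Interpolate at f = 4/5 with slerp weights a = sin((1−f)δ)/sin δ ≈ 1.384, b = sin(fδ)/sin δ ≈ 2.133.
p = a·p₁ + b·p₂ ≈ (-0.159, -0.270, 0.949); φ = arcsin(p_z) ≈ 71.71°, λ = atan2(p_y, p_x) ≈ -120.52°.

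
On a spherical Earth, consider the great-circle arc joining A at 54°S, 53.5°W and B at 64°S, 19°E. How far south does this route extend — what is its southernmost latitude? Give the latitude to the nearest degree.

≈ 66°S

The great circle lies in the plane with unit normal n̂ = (p₁ × p₂)/|p₁ × p₂|.
Here n̂_z ≈ +0.414; the vertex latitude is φ_max = arccos|n̂_z| ≈ 65.6°.
Check via Clairaut: cos φ_max = |cos φ₁| · sin C = cos(54.0°)·sin(135.2°) ≈ 0.414, again giving ≈ 65.6°.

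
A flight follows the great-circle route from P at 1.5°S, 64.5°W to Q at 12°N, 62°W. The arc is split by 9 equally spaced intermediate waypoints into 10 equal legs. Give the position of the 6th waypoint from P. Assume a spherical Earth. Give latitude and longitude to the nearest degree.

Convert each endpoint to a unit vector on the sphere (x = cos φ cos λ, y = cos φ sin λ, z = sin φ).
The central angle between the endpoints is δ = arccos(p₁·p₂) ≈ 0.240 rad (13.7°).
Interpolate at f = 6/10 with slerp weights a = sin((1−f)δ)/sin δ ≈ 0.403, b = sin(fδ)/sin δ ≈ 0.604.
p = a·p₁ + b·p₂ ≈ (0.451, -0.885, 0.115); φ = arcsin(p_z) ≈ 6.60°, λ = atan2(p_y, p_x) ≈ -63.01°.

≈ 7°N, 63°W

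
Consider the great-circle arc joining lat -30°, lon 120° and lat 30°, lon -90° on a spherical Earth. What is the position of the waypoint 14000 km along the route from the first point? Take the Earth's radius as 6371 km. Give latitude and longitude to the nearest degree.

≈ lat 23°, lon -121°

The haversine formula gives a central angle δ ≈ 2.689 rad (154.1°) between the endpoints. The total great-circle distance is δ·R ≈ 2.689 × 6371 ≈ 17135 km, so the target fraction is f = 14000/17135 ≈ 0.817.
Interpolate at f ≈ 0.817 with slerp weights a = sin((1−f)δ)/sin δ ≈ 1.081, b = sin(fδ)/sin δ ≈ 1.854.
p = a·p₁ + b·p₂ ≈ (-0.468, -0.795, 0.386); φ = arcsin(p_z) ≈ 22.73°, λ = atan2(p_y, p_x) ≈ -120.51°.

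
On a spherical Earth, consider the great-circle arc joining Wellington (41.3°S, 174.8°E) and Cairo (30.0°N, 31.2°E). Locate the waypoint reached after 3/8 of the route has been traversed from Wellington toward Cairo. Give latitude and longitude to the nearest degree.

≈ (28°S, 107°E)

Write both endpoints as unit vectors p₁, p₂ with components (cos φ cos λ, cos φ sin λ, sin φ).
The central angle between the endpoints is δ = arccos(p₁·p₂) ≈ 2.594 rad (148.6°).
Interpolate at f = 3/8 with slerp weights a = sin((1−f)δ)/sin δ ≈ 1.918, b = sin(fδ)/sin δ ≈ 1.587.
p = a·p₁ + b·p₂ ≈ (-0.259, 0.842, -0.472); φ = arcsin(p_z) ≈ -28.18°, λ = atan2(p_y, p_x) ≈ 107.11°.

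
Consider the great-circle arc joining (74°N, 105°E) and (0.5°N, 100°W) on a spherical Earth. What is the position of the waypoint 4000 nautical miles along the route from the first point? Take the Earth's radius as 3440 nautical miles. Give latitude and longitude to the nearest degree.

Write both endpoints as unit vectors p₁, p₂ with components (cos φ cos λ, cos φ sin λ, sin φ).
The central angle between the endpoints is δ = arccos(p₁·p₂) ≈ 1.815 rad (104.0°). The total great-circle distance is δ·R ≈ 1.815 × 3440 ≈ 6242 nmi, so the target fraction is f = 4000/6242 ≈ 0.641.
Interpolate at f ≈ 0.641 with slerp weights a = sin((1−f)δ)/sin δ ≈ 0.625, b = sin(fδ)/sin δ ≈ 0.946.
p = a·p₁ + b·p₂ ≈ (-0.209, -0.765, 0.609); φ = arcsin(p_z) ≈ 37.53°, λ = atan2(p_y, p_x) ≈ -105.27°.

≈ (38°N, 105°W)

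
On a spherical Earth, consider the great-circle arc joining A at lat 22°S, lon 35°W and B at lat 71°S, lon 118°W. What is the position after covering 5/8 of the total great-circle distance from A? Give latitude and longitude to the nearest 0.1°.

≈ lat 59.1°S, lon 62.2°W

Convert each endpoint to a unit vector on the sphere (x = cos φ cos λ, y = cos φ sin λ, z = sin φ).
The central angle between the endpoints is δ = arccos(p₁·p₂) ≈ 1.169 rad (67.0°).
Interpolate at f = 5/8 with slerp weights a = sin((1−f)δ)/sin δ ≈ 0.461, b = sin(fδ)/sin δ ≈ 0.725.
p = a·p₁ + b·p₂ ≈ (0.239, -0.454, -0.858); φ = arcsin(p_z) ≈ -59.13°, λ = atan2(p_y, p_x) ≈ -62.18°.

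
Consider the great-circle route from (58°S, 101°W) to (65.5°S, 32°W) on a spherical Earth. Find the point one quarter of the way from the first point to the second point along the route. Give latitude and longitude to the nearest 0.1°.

From cos δ = sin φ₁ sin φ₂ + cos φ₁ cos φ₂ cos Δλ, the central angle is δ ≈ 0.554 rad (31.7°).
Interpolate at f = 1/4 with slerp weights a = sin((1−f)δ)/sin δ ≈ 0.767, b = sin(fδ)/sin δ ≈ 0.262.
p = a·p₁ + b·p₂ ≈ (0.015, -0.457, -0.889); φ = arcsin(p_z) ≈ -62.81°, λ = atan2(p_y, p_x) ≈ -88.16°.

≈ (62.8°S, 88.2°W)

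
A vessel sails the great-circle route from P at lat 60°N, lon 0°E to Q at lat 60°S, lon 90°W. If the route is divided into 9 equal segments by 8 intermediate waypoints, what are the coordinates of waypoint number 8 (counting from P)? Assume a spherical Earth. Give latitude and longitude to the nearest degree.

Convert each endpoint to a unit vector on the sphere (x = cos φ cos λ, y = cos φ sin λ, z = sin φ).
The central angle between the endpoints is δ = arccos(p₁·p₂) ≈ 2.419 rad (138.6°).
Interpolate at f = 8/9 with slerp weights a = sin((1−f)δ)/sin δ ≈ 0.401, b = sin(fδ)/sin δ ≈ 1.265.
p = a·p₁ + b·p₂ ≈ (0.201, -0.633, -0.748); φ = arcsin(p_z) ≈ -48.42°, λ = atan2(p_y, p_x) ≈ -72.40°.

≈ lat 48°S, lon 72°W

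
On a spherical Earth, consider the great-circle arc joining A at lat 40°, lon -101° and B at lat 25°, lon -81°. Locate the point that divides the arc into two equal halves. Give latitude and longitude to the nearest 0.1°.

The haversine formula gives a central angle δ ≈ 0.392 rad (22.5°) between the endpoints.
Interpolate at f = 1/2 with slerp weights a = sin((1−f)δ)/sin δ ≈ 0.510, b = sin(fδ)/sin δ ≈ 0.510.
p = a·p₁ + b·p₂ ≈ (-0.002, -0.840, 0.543); φ = arcsin(p_z) ≈ 32.90°, λ = atan2(p_y, p_x) ≈ -90.15°.

≈ lat 32.9°, lon -90.2°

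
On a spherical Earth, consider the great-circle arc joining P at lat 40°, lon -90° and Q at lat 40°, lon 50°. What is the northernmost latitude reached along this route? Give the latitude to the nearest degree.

The great circle lies in the plane with unit normal n̂ = (p₁ × p₂)/|p₁ × p₂|.
Here n̂_z ≈ +0.377; the vertex latitude is φ_max = arccos|n̂_z| ≈ 67.8°.
Check via Clairaut: cos φ_max = |cos φ₁| · sin C = cos(40.0°)·sin(29.5°) ≈ 0.377, again giving ≈ 67.8°.

≈ 68°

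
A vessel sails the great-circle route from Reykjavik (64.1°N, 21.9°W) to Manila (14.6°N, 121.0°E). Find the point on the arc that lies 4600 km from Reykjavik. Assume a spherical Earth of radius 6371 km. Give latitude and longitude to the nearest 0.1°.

The haversine formula gives a central angle δ ≈ 1.681 rad (96.3°) between the endpoints. The total great-circle distance is δ·R ≈ 1.681 × 6371 ≈ 10712 km, so the target fraction is f = 4600/10712 ≈ 0.429.
Interpolate at f ≈ 0.429 with slerp weights a = sin((1−f)δ)/sin δ ≈ 0.824, b = sin(fδ)/sin δ ≈ 0.665.
p = a·p₁ + b·p₂ ≈ (0.002, 0.417, 0.909); φ = arcsin(p_z) ≈ 65.33°, λ = atan2(p_y, p_x) ≈ 89.66°.

≈ 65.3°N, 89.7°E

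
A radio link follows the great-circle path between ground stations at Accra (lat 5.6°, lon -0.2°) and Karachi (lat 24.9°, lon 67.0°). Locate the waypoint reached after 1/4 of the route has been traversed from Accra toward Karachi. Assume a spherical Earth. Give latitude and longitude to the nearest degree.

≈ lat 12°, lon 15°

Write both endpoints as unit vectors p₁, p₂ with components (cos φ cos λ, cos φ sin λ, sin φ).
The central angle between the endpoints is δ = arccos(p₁·p₂) ≈ 1.169 rad (67.0°).
Interpolate at f = 1/4 with slerp weights a = sin((1−f)δ)/sin δ ≈ 0.835, b = sin(fδ)/sin δ ≈ 0.313.
p = a·p₁ + b·p₂ ≈ (0.942, 0.258, 0.213); φ = arcsin(p_z) ≈ 12.32°, λ = atan2(p_y, p_x) ≈ 15.34°.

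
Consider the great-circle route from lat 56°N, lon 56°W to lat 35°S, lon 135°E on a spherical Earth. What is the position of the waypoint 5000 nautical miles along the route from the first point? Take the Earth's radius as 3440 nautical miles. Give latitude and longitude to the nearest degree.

≈ lat 37°N, lon 155°E

Convert each endpoint to a unit vector on the sphere (x = cos φ cos λ, y = cos φ sin λ, z = sin φ).
The central angle between the endpoints is δ = arccos(p₁·p₂) ≈ 2.752 rad (157.7°). The total great-circle distance is δ·R ≈ 2.752 × 3440 ≈ 9468 nmi, so the target fraction is f = 5000/9468 ≈ 0.528.
Interpolate at f ≈ 0.528 with slerp weights a = sin((1−f)δ)/sin δ ≈ 2.538, b = sin(fδ)/sin δ ≈ 2.616.
p = a·p₁ + b·p₂ ≈ (-0.722, 0.339, 0.603); φ = arcsin(p_z) ≈ 37.09°, λ = atan2(p_y, p_x) ≈ 154.84°.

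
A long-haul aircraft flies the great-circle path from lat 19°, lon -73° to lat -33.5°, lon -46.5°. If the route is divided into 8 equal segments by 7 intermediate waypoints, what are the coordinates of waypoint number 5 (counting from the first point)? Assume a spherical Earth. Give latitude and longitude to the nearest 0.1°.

The haversine formula gives a central angle δ ≈ 1.017 rad (58.3°) between the endpoints.
Interpolate at f = 5/8 with slerp weights a = sin((1−f)δ)/sin δ ≈ 0.438, b = sin(fδ)/sin δ ≈ 0.698.
p = a·p₁ + b·p₂ ≈ (0.522, -0.818, -0.243); φ = arcsin(p_z) ≈ -14.05°, λ = atan2(p_y, p_x) ≈ -57.47°.

≈ lat -14.1°, lon -57.5°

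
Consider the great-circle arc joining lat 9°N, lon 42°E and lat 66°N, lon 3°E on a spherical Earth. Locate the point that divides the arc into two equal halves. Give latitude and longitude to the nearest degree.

Convert each endpoint to a unit vector on the sphere (x = cos φ cos λ, y = cos φ sin λ, z = sin φ).
The central angle between the endpoints is δ = arccos(p₁·p₂) ≈ 1.098 rad (62.9°).
Interpolate at f = 1/2 with slerp weights a = sin((1−f)δ)/sin δ ≈ 0.586, b = sin(fδ)/sin δ ≈ 0.586.
p = a·p₁ + b·p₂ ≈ (0.668, 0.400, 0.627); φ = arcsin(p_z) ≈ 38.84°, λ = atan2(p_y, p_x) ≈ 30.89°.

≈ lat 39°N, lon 31°E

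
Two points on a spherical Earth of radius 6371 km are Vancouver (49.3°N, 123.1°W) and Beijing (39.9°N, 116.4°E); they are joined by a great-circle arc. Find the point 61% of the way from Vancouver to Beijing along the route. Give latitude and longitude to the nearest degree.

Convert each endpoint to a unit vector on the sphere (x = cos φ cos λ, y = cos φ sin λ, z = sin φ).
The central angle between the endpoints is δ = arccos(p₁·p₂) ≈ 1.336 rad (76.6°).
Interpolate at f = 0.61 with slerp weights a = sin((1−f)δ)/sin δ ≈ 0.512, b = sin(fδ)/sin δ ≈ 0.748.
p = a·p₁ + b·p₂ ≈ (-0.438, 0.235, 0.868); φ = arcsin(p_z) ≈ 60.23°, λ = atan2(p_y, p_x) ≈ 151.80°.

≈ 60°N, 152°E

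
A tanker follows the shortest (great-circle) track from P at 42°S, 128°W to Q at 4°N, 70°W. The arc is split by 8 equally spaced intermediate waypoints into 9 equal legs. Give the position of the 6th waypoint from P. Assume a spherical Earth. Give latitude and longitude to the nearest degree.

≈ 13°S, 86°W

Write both endpoints as unit vectors p₁, p₂ with components (cos φ cos λ, cos φ sin λ, sin φ).
The central angle between the endpoints is δ = arccos(p₁·p₂) ≈ 1.217 rad (69.7°).
Interpolate at f = 6/9 with slerp weights a = sin((1−f)δ)/sin δ ≈ 0.421, b = sin(fδ)/sin δ ≈ 0.773.
p = a·p₁ + b·p₂ ≈ (0.071, -0.971, -0.228); φ = arcsin(p_z) ≈ -13.16°, λ = atan2(p_y, p_x) ≈ -85.80°.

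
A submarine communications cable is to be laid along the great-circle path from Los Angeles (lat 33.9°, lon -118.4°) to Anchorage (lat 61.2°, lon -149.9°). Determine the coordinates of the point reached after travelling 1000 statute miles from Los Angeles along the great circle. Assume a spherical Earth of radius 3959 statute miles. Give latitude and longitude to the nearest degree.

Write both endpoints as unit vectors p₁, p₂ with components (cos φ cos λ, cos φ sin λ, sin φ).
The central angle between the endpoints is δ = arccos(p₁·p₂) ≈ 0.592 rad (33.9°). The total great-circle distance is δ·R ≈ 0.592 × 3959 ≈ 2345 mi, so the target fraction is f = 1000/2345 ≈ 0.426.
Interpolate at f ≈ 0.426 with slerp weights a = sin((1−f)δ)/sin δ ≈ 0.597, b = sin(fδ)/sin δ ≈ 0.448.
p = a·p₁ + b·p₂ ≈ (-0.422, -0.544, 0.725); φ = arcsin(p_z) ≈ 46.48°, λ = atan2(p_y, p_x) ≈ -127.82°.

≈ lat 46°, lon -128°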